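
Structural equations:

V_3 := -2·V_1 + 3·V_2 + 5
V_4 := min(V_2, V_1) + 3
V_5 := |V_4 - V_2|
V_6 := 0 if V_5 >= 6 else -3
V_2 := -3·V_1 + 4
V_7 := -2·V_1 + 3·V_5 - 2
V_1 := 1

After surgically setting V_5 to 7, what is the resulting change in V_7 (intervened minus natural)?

Under do(V_5=7), the mechanism V_5 := |V_4 - V_2| is discarded; V_5 is fixed at 7.
V_7 = -2·V_1 + 3·V_5 - 2  [with V_1=1, V_5=7]  = 17
Without intervention: V_2 = -3·V_1 + 4  [with V_1=1]  = 1; V_4 = min(V_2, V_1) + 3  [with V_2=1, V_1=1]  = 4; V_5 = |V_4 - V_2|  [with V_4=4, V_2=1]  = 3; V_7 = -2·V_1 + 3·V_5 - 2  [with V_1=1, V_5=3]  = 5.
Change = 17 − 5 = 12.

12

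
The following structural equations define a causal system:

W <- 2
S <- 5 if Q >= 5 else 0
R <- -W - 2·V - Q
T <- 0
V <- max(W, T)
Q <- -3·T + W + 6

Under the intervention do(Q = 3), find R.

Intervening sets Q = 3 and removes its equation (Q <- -3·T + W + 6).
V = max(W, T)  [with W=2, T=0]  = 2
R = -W - 2·V - Q  [with W=2, V=2, Q=3]  = -9

-9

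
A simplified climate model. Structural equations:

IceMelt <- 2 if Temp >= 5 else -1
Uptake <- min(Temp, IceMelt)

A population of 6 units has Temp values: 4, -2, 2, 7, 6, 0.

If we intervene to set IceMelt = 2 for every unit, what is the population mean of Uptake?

do(IceMelt=2) breaks IceMelt's dependence on Temp. With IceMelt=2 fixed, Uptake across the units is 2, -2, 2, 2, 2, 0, mean 1.

1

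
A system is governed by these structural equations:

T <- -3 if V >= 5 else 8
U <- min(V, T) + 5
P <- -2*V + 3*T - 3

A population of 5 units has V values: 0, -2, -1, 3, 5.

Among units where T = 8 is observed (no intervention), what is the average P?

21

Conditioning on T=8 selects the 4 unit(s) with V ∈ {0, -2, -1, 3}. Their P values: 21, 25, 23, 15. Mean = 21.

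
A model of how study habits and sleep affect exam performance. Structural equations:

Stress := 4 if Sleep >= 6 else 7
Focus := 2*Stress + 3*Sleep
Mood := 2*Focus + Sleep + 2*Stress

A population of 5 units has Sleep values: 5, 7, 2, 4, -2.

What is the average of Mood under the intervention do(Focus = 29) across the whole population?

The intervention sets Focus=29 in all 5 units regardless of Sleep. Recomputing Mood per unit gives 77, 73, 74, 76, 70; average 74.

74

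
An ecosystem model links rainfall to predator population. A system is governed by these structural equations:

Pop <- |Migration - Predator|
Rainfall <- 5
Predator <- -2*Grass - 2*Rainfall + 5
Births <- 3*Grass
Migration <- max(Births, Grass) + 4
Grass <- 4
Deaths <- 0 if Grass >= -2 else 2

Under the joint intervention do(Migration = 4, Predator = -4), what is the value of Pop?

Under do(Migration = 4, Predator = -4), each intervened variable's structural equation is replaced by its fixed value.
Pop = |Migration - Predator|  [with Migration=4, Predator=-4]  = 8

8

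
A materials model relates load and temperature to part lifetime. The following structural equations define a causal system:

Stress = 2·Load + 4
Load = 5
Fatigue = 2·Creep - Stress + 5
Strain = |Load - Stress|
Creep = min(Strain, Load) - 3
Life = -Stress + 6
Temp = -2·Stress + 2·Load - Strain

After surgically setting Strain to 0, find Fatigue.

-15

The intervention breaks the incoming arrows to Strain: Strain = |Load - Stress| no longer applies, and Strain = 0.
Stress = 2·Load + 4  [with Load=5]  = 14
Creep = min(Strain, Load) - 3  [with Strain=0, Load=5]  = -3
Fatigue = 2·Creep - Stress + 5  [with Creep=-3, Stress=14]  = -15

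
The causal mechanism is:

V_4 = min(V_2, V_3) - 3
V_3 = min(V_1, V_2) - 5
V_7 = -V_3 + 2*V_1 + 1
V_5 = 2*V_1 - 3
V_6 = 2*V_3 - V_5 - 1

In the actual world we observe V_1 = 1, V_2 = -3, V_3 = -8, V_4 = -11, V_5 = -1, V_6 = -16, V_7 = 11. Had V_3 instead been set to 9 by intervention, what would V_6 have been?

The intervention breaks the incoming arrows to V_3: V_3 = min(V_1, V_2) - 5 no longer applies, and V_3 = 9.
V_5 = 2*V_1 - 3  [with V_1=1]  = -1
V_6 = 2*V_3 - V_5 - 1  [with V_3=9, V_5=-1]  = 18

18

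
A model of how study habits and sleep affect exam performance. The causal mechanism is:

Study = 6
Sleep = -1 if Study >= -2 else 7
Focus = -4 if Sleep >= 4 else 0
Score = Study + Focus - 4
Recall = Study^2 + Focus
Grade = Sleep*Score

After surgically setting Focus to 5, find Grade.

-7

The intervention breaks the incoming arrows to Focus: Focus = -4 if Sleep >= 4 else 0 no longer applies, and Focus = 5.
Sleep = -1 if Study >= -2 else 7  [with Study=6]  = -1
Score = Study + Focus - 4  [with Study=6, Focus=5]  = 7
Grade = Sleep*Score  [with Sleep=-1, Score=7]  = -7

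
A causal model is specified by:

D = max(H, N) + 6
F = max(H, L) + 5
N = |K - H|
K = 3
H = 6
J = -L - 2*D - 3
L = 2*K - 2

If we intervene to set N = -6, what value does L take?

do(N=-6) replaces the equation N = |K - H| with the constant N = -6.
L is not downstream of the intervention, so its value is determined by the original equations.
L = 2*K - 2  [with K=3]  = 4

4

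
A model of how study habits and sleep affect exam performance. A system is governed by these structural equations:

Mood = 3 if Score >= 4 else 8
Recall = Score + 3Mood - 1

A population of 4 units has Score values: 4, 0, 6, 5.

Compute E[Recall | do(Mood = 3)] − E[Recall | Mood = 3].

-1.25

Every unit gets Mood=3 under the intervention. Recall values become 12, 8, 14, 13; E[Recall|do(Mood=3)] = 11.75.
Observing Mood=3 restricts to units where Mood's equation naturally yields 3: Score ∈ {4, 6, 5}. In that subpopulation Recall = 12, 14, 13, mean 13.
Difference = 11.75 − 13 = -1.25.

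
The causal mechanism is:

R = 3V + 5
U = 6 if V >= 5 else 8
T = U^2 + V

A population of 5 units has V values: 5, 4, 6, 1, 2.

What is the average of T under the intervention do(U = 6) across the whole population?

39.6

Under do(U=6), U's equation is replaced by U=6 for every unit. Per-unit T: 41, 40, 42, 37, 38. Mean = 39.6.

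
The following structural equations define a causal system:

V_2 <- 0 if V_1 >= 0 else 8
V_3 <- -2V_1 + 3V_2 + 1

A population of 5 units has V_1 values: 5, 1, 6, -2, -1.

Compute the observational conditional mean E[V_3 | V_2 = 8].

28

Conditioning on V_2=8 selects the 2 unit(s) with V_1 ∈ {-2, -1}. Their V_3 values: 29, 27. Mean = 28.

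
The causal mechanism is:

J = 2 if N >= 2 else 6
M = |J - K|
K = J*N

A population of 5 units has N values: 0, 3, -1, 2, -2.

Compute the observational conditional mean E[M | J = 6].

12

Observing J=6 restricts to units where J's equation naturally yields 6: N ∈ {0, -1, -2}. In that subpopulation M = 6, 12, 18, mean 12.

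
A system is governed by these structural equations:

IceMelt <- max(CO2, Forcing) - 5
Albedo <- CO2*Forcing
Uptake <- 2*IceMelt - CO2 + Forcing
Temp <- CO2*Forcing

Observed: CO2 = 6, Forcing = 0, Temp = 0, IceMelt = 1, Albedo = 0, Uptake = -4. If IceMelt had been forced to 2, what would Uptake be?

Under do(IceMelt=2), the mechanism IceMelt <- max(CO2, Forcing) - 5 is discarded; IceMelt is fixed at 2.
Uptake = 2*IceMelt - CO2 + Forcing  [with IceMelt=2, CO2=6, Forcing=0]  = -2

-2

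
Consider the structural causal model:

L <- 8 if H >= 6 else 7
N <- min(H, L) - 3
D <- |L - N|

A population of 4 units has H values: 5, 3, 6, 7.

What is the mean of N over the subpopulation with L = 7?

E[N|L=7] averages over only the 2 units with L=7 (H = 5, 3): N = 2, 0, mean 1.

1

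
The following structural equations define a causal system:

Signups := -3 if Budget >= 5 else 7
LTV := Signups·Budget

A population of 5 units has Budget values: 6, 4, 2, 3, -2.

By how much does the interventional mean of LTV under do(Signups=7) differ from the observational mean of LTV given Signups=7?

Under do(Signups=7), Signups's equation is replaced by Signups=7 for every unit. Per-unit LTV: 42, 28, 14, 21, -14. Mean = 18.2.
Observing Signups=7 restricts to units where Signups's equation naturally yields 7: Budget ∈ {4, 2, 3, -2}. In that subpopulation LTV = 28, 14, 21, -14, mean 12.25.
Difference = 18.2 − 12.25 = 5.95.

5.95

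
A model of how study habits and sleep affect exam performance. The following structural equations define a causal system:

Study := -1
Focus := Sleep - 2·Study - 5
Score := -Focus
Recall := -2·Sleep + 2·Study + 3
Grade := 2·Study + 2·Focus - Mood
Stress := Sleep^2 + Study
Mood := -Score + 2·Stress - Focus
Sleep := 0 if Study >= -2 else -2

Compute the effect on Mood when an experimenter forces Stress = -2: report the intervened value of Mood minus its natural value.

-2

The intervention breaks the incoming arrows to Stress: Stress := Sleep^2 + Study no longer applies, and Stress = -2.
Sleep = 0 if Study >= -2 else -2  [with Study=-1]  = 0
Focus = Sleep - 2·Study - 5  [with Sleep=0, Study=-1]  = -3
Score = -Focus  [with Focus=-3]  = 3
Mood = -Score + 2·Stress - Focus  [with Score=3, Stress=-2, Focus=-3]  = -4
Without intervention: Sleep = 0 if Study >= -2 else -2  [with Study=-1]  = 0; Stress = Sleep^2 + Study  [with Sleep=0, Study=-1]  = -1; Focus = Sleep - 2·Study - 5  [with Sleep=0, Study=-1]  = -3; Score = -Focus  [with Focus=-3]  = 3; Mood = -Score + 2·Stress - Focus  [with Score=3, Stress=-1, Focus=-3]  = -2.
Change = -4 − (-2) = -2.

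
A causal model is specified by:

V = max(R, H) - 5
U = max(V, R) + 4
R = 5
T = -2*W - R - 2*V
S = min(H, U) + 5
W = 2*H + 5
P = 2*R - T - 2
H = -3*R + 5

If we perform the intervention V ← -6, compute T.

Intervening sets V = -6 and removes its equation (V = max(R, H) - 5).
H = -3*R + 5  [with R=5]  = -10
W = 2*H + 5  [with H=-10]  = -15
T = -2*W - R - 2*V  [with W=-15, R=5, V=-6]  = 37

37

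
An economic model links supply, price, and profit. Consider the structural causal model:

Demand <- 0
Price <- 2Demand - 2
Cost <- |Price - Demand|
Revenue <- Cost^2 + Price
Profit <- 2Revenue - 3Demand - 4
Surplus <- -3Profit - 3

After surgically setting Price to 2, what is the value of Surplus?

Under do(Price=2), the mechanism Price <- 2Demand - 2 is discarded; Price is fixed at 2.
Cost = |Price - Demand|  [with Price=2, Demand=0]  = 2
Revenue = Cost^2 + Price  [with Cost=2, Price=2]  = 6
Profit = 2Revenue - 3Demand - 4  [with Revenue=6, Demand=0]  = 8
Surplus = -3Profit - 3  [with Profit=8]  = -27

-27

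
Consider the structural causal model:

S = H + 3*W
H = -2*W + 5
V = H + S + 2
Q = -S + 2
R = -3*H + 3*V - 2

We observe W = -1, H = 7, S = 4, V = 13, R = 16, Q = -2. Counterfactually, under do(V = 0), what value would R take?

-23

Intervening sets V = 0 and removes its equation (V = H + S + 2).
H = -2*W + 5  [with W=-1]  = 7
R = -3*H + 3*V - 2  [with H=7, V=0]  = -23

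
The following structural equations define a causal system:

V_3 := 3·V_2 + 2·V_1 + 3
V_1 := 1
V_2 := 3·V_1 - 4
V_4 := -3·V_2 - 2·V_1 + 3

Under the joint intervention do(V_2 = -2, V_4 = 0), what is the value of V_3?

The joint intervention fixes V_2 = -2, V_4 = 0, removing each variable's own equation.
V_3 = 3·V_2 + 2·V_1 + 3  [with V_2=-2, V_1=1]  = -1

-1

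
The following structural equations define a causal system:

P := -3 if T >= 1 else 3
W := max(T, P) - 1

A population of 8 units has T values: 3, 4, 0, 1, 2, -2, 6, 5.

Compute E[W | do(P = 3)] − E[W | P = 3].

The intervention sets P=3 in all 8 units regardless of T. Recomputing W per unit gives 2, 3, 2, 2, 2, 2, 5, 4; average 2.75.
E[W|P=3] averages over only the 2 units with P=3 (T = 0, -2): W = 2, 2, mean 2.
Difference = 2.75 − 2 = 0.75.

0.75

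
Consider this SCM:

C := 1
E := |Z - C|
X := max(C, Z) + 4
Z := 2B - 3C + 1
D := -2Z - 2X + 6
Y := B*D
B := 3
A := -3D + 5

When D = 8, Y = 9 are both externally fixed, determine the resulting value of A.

-19

Setting D = 8, Y = 9 by intervention discards those variables' equations.
A = -3D + 5  [with D=8]  = -19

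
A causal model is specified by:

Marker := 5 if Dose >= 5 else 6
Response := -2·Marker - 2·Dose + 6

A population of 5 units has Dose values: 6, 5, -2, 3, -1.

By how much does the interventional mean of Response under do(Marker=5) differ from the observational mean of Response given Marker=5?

6.6

Under do(Marker=5), Marker's equation is replaced by Marker=5 for every unit. Per-unit Response: -16, -14, 0, -10, -2. Mean = -8.4.
E[Response|Marker=5] averages over only the 2 units with Marker=5 (Dose = 6, 5): Response = -16, -14, mean -15.
Difference = -8.4 − (-15) = 6.6.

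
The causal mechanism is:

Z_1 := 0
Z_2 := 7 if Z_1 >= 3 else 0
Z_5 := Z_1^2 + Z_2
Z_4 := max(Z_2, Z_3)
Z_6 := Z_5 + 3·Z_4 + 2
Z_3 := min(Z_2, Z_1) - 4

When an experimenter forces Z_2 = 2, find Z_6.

Under do(Z_2=2), the mechanism Z_2 := 7 if Z_1 >= 3 else 0 is discarded; Z_2 is fixed at 2.
Z_3 = min(Z_2, Z_1) - 4  [with Z_2=2, Z_1=0]  = -4
Z_4 = max(Z_2, Z_3)  [with Z_2=2, Z_3=-4]  = 2
Z_5 = Z_1^2 + Z_2  [with Z_1=0, Z_2=2]  = 2
Z_6 = Z_5 + 3·Z_4 + 2  [with Z_5=2, Z_4=2]  = 10

10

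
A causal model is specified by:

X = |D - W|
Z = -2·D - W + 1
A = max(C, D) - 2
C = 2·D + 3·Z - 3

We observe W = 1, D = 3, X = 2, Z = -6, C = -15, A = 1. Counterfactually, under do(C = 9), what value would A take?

The intervention breaks the incoming arrows to C: C = 2·D + 3·Z - 3 no longer applies, and C = 9.
A = max(C, D) - 2  [with C=9, D=3]  = 7

7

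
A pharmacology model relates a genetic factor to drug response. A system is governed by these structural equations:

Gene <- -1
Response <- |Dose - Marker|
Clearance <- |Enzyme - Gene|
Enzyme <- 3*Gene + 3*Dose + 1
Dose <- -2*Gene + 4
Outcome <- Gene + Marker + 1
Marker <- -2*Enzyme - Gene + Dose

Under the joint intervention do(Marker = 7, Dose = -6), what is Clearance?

19

The joint intervention fixes Marker = 7, Dose = -6, removing each variable's own equation.
Enzyme = 3*Gene + 3*Dose + 1  [with Gene=-1, Dose=-6]  = -20
Clearance = |Enzyme - Gene|  [with Enzyme=-20, Gene=-1]  = 19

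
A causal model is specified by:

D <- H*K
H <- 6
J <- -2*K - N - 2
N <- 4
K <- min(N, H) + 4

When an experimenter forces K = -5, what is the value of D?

-30

The intervention breaks the incoming arrows to K: K <- min(N, H) + 4 no longer applies, and K = -5.
D = H*K  [with H=6, K=-5]  = -30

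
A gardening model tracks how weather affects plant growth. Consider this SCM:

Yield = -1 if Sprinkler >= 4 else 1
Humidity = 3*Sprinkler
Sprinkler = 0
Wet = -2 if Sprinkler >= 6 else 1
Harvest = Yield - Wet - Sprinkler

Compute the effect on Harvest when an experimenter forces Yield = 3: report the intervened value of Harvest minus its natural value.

Intervening sets Yield = 3 and removes its equation (Yield = -1 if Sprinkler >= 4 else 1).
Wet = -2 if Sprinkler >= 6 else 1  [with Sprinkler=0]  = 1
Harvest = Yield - Wet - Sprinkler  [with Yield=3, Wet=1, Sprinkler=0]  = 2
Without intervention: Wet = -2 if Sprinkler >= 6 else 1  [with Sprinkler=0]  = 1; Yield = -1 if Sprinkler >= 4 else 1  [with Sprinkler=0]  = 1; Harvest = Yield - Wet - Sprinkler  [with Yield=1, Wet=1, Sprinkler=0]  = 0.
Change = 2 − 0 = 2.

2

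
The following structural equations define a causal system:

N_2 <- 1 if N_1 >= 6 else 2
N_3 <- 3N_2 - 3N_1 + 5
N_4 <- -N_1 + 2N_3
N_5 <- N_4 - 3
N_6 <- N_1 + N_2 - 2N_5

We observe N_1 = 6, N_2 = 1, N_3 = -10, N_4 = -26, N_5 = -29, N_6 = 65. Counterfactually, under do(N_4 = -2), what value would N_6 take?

17

Under do(N_4=-2), the mechanism N_4 <- -N_1 + 2N_3 is discarded; N_4 is fixed at -2.
N_2 = 1 if N_1 >= 6 else 2  [with N_1=6]  = 1
N_5 = N_4 - 3  [with N_4=-2]  = -5
N_6 = N_1 + N_2 - 2N_5  [with N_1=6, N_2=1, N_5=-5]  = 17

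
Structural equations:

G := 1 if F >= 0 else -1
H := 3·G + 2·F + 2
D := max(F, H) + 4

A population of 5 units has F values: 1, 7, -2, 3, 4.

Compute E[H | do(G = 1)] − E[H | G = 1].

Under do(G=1), G's equation is replaced by G=1 for every unit. Per-unit H: 7, 19, 1, 11, 13. Mean = 10.2.
Conditioning on G=1 selects the 4 unit(s) with F ∈ {1, 7, 3, 4}. Their H values: 7, 19, 11, 13. Mean = 12.5.
Difference = 10.2 − 12.5 = -2.3.

-2.3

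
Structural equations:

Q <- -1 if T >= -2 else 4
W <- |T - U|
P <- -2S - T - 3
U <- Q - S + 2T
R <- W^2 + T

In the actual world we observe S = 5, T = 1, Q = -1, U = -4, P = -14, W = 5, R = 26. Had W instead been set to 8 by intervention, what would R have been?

65

Intervening sets W = 8 and removes its equation (W <- |T - U|).
R = W^2 + T  [with W=8, T=1]  = 65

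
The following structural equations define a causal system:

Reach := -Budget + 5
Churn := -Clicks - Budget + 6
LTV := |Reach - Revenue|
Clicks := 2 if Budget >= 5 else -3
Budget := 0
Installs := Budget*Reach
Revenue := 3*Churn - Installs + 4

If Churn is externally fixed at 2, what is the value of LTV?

5

Under do(Churn=2), the mechanism Churn := -Clicks - Budget + 6 is discarded; Churn is fixed at 2.
Reach = -Budget + 5  [with Budget=0]  = 5
Installs = Budget*Reach  [with Budget=0, Reach=5]  = 0
Revenue = 3*Churn - Installs + 4  [with Churn=2, Installs=0]  = 10
LTV = |Reach - Revenue|  [with Reach=5, Revenue=10]  = 5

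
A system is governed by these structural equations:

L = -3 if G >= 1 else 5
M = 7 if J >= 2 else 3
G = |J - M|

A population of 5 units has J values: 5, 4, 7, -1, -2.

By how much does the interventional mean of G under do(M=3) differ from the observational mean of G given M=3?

do(M=3) breaks M's dependence on J. With M=3 fixed, G across the units is 2, 1, 4, 4, 5, mean 3.2.
Observing M=3 restricts to units where M's equation naturally yields 3: J ∈ {-1, -2}. In that subpopulation G = 4, 5, mean 4.5.
Difference = 3.2 − 4.5 = -1.3.

-1.3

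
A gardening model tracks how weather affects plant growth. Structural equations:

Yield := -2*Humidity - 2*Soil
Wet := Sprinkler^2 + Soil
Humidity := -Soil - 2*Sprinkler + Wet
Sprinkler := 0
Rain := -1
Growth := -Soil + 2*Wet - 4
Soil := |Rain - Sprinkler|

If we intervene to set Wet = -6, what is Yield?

The intervention breaks the incoming arrows to Wet: Wet := Sprinkler^2 + Soil no longer applies, and Wet = -6.
Soil = |Rain - Sprinkler|  [with Rain=-1, Sprinkler=0]  = 1
Humidity = -Soil - 2*Sprinkler + Wet  [with Soil=1, Sprinkler=0, Wet=-6]  = -7
Yield = -2*Humidity - 2*Soil  [with Humidity=-7, Soil=1]  = 12

12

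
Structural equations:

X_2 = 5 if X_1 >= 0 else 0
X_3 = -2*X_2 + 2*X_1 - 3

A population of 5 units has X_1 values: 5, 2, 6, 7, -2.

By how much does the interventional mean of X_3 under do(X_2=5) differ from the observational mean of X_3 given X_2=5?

-2.8

Under do(X_2=5), X_2's equation is replaced by X_2=5 for every unit. Per-unit X_3: -3, -9, -1, 1, -17. Mean = -5.8.
E[X_3|X_2=5] averages over only the 4 units with X_2=5 (X_1 = 5, 2, 6, 7): X_3 = -3, -9, -1, 1, mean -3.
Difference = -5.8 − (-3) = -2.8.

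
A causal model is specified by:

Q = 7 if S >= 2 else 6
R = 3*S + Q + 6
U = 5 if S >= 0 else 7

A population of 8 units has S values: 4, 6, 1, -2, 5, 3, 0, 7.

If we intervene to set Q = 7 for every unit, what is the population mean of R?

The intervention sets Q=7 in all 8 units regardless of S. Recomputing R per unit gives 25, 31, 16, 7, 28, 22, 13, 34; average 22.

22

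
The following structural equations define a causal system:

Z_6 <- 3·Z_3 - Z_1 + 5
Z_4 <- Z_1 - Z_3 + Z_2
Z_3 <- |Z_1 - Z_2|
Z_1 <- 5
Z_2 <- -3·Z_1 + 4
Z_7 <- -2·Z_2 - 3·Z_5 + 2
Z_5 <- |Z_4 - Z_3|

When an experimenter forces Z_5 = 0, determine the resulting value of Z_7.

24

Under do(Z_5=0), the mechanism Z_5 <- |Z_4 - Z_3| is discarded; Z_5 is fixed at 0.
Z_2 = -3·Z_1 + 4  [with Z_1=5]  = -11
Z_7 = -2·Z_2 - 3·Z_5 + 2  [with Z_2=-11, Z_5=0]  = 24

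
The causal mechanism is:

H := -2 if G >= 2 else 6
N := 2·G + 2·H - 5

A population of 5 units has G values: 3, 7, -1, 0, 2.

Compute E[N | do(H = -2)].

-4.6

The intervention sets H=-2 in all 5 units regardless of G. Recomputing N per unit gives -3, 5, -11, -9, -5; average -4.6.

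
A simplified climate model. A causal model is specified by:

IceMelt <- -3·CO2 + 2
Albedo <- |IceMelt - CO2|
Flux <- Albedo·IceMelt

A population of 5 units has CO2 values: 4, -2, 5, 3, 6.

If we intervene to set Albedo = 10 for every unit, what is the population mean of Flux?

-76

The intervention sets Albedo=10 in all 5 units regardless of CO2. Recomputing Flux per unit gives -100, 80, -130, -70, -160; average -76.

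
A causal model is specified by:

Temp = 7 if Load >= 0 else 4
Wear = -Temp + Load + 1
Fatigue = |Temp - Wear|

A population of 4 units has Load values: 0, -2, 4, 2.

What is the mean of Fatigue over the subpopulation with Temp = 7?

11

Conditioning on Temp=7 selects the 3 unit(s) with Load ∈ {0, 4, 2}. Their Fatigue values: 13, 9, 11. Mean = 11.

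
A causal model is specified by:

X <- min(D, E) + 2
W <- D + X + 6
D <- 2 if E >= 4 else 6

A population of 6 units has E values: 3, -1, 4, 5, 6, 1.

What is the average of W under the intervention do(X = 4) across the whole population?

14

Under do(X=4), X's equation is replaced by X=4 for every unit. Per-unit W: 16, 16, 12, 12, 12, 16. Mean = 14.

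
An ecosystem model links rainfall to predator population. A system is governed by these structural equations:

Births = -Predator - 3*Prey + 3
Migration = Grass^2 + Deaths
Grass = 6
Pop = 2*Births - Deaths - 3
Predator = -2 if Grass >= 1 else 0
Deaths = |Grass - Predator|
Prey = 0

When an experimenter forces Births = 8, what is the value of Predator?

Under do(Births=8), the mechanism Births = -Predator - 3*Prey + 3 is discarded; Births is fixed at 8.
Since Predator is not a descendant of the intervened variable, it is unaffected.
Predator = -2 if Grass >= 1 else 0  [with Grass=6]  = -2

-2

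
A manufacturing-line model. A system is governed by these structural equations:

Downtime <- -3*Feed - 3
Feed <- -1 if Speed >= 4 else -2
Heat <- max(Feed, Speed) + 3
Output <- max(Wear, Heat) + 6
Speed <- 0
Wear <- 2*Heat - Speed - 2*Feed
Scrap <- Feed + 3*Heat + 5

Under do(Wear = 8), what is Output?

Under do(Wear=8), the mechanism Wear <- 2*Heat - Speed - 2*Feed is discarded; Wear is fixed at 8.
Feed = -1 if Speed >= 4 else -2  [with Speed=0]  = -2
Heat = max(Feed, Speed) + 3  [with Feed=-2, Speed=0]  = 3
Output = max(Wear, Heat) + 6  [with Wear=8, Heat=3]  = 14

14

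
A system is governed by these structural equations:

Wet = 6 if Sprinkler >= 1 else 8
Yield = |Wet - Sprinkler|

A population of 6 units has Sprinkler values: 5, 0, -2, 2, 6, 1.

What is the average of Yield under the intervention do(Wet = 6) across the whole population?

Under do(Wet=6), Wet's equation is replaced by Wet=6 for every unit. Per-unit Yield: 1, 6, 8, 4, 0, 5. Mean = 4.

4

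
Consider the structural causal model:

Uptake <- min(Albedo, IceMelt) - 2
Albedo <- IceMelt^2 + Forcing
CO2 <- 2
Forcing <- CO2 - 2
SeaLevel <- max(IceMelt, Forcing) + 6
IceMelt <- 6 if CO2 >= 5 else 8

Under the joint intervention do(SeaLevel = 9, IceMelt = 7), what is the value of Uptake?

The joint intervention fixes SeaLevel = 9, IceMelt = 7, removing each variable's own equation.
Forcing = CO2 - 2  [with CO2=2]  = 0
Albedo = IceMelt^2 + Forcing  [with IceMelt=7, Forcing=0]  = 49
Uptake = min(Albedo, IceMelt) - 2  [with Albedo=49, IceMelt=7]  = 5

5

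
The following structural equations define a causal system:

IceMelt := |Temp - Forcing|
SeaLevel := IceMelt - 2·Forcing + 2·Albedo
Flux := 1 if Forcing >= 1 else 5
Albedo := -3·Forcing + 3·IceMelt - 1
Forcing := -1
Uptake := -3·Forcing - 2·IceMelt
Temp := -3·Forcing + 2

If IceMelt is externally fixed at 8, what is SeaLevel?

62

do(IceMelt=8) replaces the equation IceMelt := |Temp - Forcing| with the constant IceMelt = 8.
Albedo = -3·Forcing + 3·IceMelt - 1  [with Forcing=-1, IceMelt=8]  = 26
SeaLevel = IceMelt - 2·Forcing + 2·Albedo  [with IceMelt=8, Forcing=-1, Albedo=26]  = 62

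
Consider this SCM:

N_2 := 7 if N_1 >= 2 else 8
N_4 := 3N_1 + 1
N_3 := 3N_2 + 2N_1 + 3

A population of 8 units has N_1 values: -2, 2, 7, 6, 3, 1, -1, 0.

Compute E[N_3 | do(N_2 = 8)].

31

Every unit gets N_2=8 under the intervention. N_3 values become 23, 31, 41, 39, 33, 29, 25, 27; E[N_3|do(N_2=8)] = 31.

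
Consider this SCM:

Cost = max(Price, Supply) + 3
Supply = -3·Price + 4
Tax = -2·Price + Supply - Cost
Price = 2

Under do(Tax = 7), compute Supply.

The intervention breaks the incoming arrows to Tax: Tax = -2·Price + Supply - Cost no longer applies, and Tax = 7.
Since Supply is not a descendant of the intervened variable, it is unaffected.
Supply = -3·Price + 4  [with Price=2]  = -2

-2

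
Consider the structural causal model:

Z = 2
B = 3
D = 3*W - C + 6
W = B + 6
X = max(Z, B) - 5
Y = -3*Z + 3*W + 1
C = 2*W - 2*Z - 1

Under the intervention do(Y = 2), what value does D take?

Intervening sets Y = 2 and removes its equation (Y = -3*Z + 3*W + 1).
No directed path runs from Y to D, so D keeps its natural value.
W = B + 6  [with B=3]  = 9
C = 2*W - 2*Z - 1  [with W=9, Z=2]  = 13
D = 3*W - C + 6  [with W=9, C=13]  = 20

20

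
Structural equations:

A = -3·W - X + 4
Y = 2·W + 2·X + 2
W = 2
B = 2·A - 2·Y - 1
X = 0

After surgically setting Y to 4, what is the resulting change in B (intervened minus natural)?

do(Y=4) replaces the equation Y = 2·W + 2·X + 2 with the constant Y = 4.
A = -3·W - X + 4  [with W=2, X=0]  = -2
B = 2·A - 2·Y - 1  [with A=-2, Y=4]  = -13
Without intervention: Y = 2·W + 2·X + 2  [with W=2, X=0]  = 6; A = -3·W - X + 4  [with W=2, X=0]  = -2; B = 2·A - 2·Y - 1  [with A=-2, Y=6]  = -17.
Change = -13 − (-17) = 4.

4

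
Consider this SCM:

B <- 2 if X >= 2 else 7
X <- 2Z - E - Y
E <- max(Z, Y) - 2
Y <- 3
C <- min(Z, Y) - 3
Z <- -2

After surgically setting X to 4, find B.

2

The intervention breaks the incoming arrows to X: X <- 2Z - E - Y no longer applies, and X = 4.
B = 2 if X >= 2 else 7  [with X=4]  = 2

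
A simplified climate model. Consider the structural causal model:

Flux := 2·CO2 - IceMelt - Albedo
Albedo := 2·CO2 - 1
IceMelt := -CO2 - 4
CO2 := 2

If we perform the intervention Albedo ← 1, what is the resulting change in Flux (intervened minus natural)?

2

The intervention breaks the incoming arrows to Albedo: Albedo := 2·CO2 - 1 no longer applies, and Albedo = 1.
IceMelt = -CO2 - 4  [with CO2=2]  = -6
Flux = 2·CO2 - IceMelt - Albedo  [with CO2=2, IceMelt=-6, Albedo=1]  = 9
Without intervention: IceMelt = -CO2 - 4  [with CO2=2]  = -6; Albedo = 2·CO2 - 1  [with CO2=2]  = 3; Flux = 2·CO2 - IceMelt - Albedo  [with CO2=2, IceMelt=-6, Albedo=3]  = 7.
Change = 9 − 7 = 2.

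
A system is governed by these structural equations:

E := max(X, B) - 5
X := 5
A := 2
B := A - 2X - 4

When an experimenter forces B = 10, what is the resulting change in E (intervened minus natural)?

The intervention breaks the incoming arrows to B: B := A - 2X - 4 no longer applies, and B = 10.
E = max(X, B) - 5  [with X=5, B=10]  = 5
Without intervention: B = A - 2X - 4  [with A=2, X=5]  = -12; E = max(X, B) - 5  [with X=5, B=-12]  = 0.
Change = 5 − 0 = 5.

5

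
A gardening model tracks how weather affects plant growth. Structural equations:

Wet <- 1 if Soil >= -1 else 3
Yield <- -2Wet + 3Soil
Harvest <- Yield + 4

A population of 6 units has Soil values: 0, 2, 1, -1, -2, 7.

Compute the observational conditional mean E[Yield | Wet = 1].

Observing Wet=1 restricts to units where Wet's equation naturally yields 1: Soil ∈ {0, 2, 1, -1, 7}. In that subpopulation Yield = -2, 4, 1, -5, 19, mean 3.4.

3.4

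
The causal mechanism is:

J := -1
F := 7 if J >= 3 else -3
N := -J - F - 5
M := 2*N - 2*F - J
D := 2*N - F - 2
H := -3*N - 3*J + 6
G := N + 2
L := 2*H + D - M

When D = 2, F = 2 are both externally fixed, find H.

The joint intervention fixes D = 2, F = 2, removing each variable's own equation.
N = -J - F - 5  [with J=-1, F=2]  = -6
H = -3*N - 3*J + 6  [with N=-6, J=-1]  = 27

27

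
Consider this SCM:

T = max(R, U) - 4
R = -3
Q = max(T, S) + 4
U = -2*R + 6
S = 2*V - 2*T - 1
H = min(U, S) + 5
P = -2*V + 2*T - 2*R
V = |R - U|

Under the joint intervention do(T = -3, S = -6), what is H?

-1

Under do(T = -3, S = -6), each intervened variable's structural equation is replaced by its fixed value.
U = -2*R + 6  [with R=-3]  = 12
H = min(U, S) + 5  [with U=12, S=-6]  = -1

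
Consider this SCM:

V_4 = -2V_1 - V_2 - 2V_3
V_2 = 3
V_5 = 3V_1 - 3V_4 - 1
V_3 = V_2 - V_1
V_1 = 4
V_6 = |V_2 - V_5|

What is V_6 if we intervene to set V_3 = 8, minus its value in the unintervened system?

54

The intervention breaks the incoming arrows to V_3: V_3 = V_2 - V_1 no longer applies, and V_3 = 8.
V_4 = -2V_1 - V_2 - 2V_3  [with V_1=4, V_2=3, V_3=8]  = -27
V_5 = 3V_1 - 3V_4 - 1  [with V_1=4, V_4=-27]  = 92
V_6 = |V_2 - V_5|  [with V_2=3, V_5=92]  = 89
Without intervention: V_3 = V_2 - V_1  [with V_2=3, V_1=4]  = -1; V_4 = -2V_1 - V_2 - 2V_3  [with V_1=4, V_2=3, V_3=-1]  = -9; V_5 = 3V_1 - 3V_4 - 1  [with V_1=4, V_4=-9]  = 38; V_6 = |V_2 - V_5|  [with V_2=3, V_5=38]  = 35.
Change = 89 − 35 = 54.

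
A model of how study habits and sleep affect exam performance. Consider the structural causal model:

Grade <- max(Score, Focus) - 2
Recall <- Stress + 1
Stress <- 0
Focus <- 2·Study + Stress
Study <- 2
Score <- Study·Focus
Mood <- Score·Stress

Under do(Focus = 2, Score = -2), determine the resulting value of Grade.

Under do(Focus = 2, Score = -2), each intervened variable's structural equation is replaced by its fixed value.
Grade = max(Score, Focus) - 2  [with Score=-2, Focus=2]  = 0

0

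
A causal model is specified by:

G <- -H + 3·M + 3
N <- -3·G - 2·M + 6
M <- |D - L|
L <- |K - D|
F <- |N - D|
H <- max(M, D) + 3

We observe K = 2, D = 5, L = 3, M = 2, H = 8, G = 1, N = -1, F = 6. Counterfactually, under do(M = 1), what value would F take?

5

do(M=1) replaces the equation M <- |D - L| with the constant M = 1.
H = max(M, D) + 3  [with M=1, D=5]  = 8
G = -H + 3·M + 3  [with H=8, M=1]  = -2
N = -3·G - 2·M + 6  [with G=-2, M=1]  = 10
F = |N - D|  [with N=10, D=5]  = 5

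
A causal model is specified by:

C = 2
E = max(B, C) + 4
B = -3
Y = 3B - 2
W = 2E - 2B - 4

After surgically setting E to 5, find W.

12

do(E=5) replaces the equation E = max(B, C) + 4 with the constant E = 5.
W = 2E - 2B - 4  [with E=5, B=-3]  = 12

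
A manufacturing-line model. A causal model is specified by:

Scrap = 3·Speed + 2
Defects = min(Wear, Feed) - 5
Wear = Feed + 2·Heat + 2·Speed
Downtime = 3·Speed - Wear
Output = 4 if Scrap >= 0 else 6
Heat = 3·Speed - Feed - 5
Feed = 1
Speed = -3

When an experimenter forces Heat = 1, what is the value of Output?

The intervention breaks the incoming arrows to Heat: Heat = 3·Speed - Feed - 5 no longer applies, and Heat = 1.
Output is not downstream of the intervention, so its value is determined by the original equations.
Scrap = 3·Speed + 2  [with Speed=-3]  = -7
Output = 4 if Scrap >= 0 else 6  [with Scrap=-7]  = 6

6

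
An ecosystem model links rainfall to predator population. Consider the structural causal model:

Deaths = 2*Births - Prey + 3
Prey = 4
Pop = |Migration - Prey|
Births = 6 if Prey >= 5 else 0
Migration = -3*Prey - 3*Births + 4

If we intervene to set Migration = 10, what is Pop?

6

Intervening sets Migration = 10 and removes its equation (Migration = -3*Prey - 3*Births + 4).
Pop = |Migration - Prey|  [with Migration=10, Prey=4]  = 6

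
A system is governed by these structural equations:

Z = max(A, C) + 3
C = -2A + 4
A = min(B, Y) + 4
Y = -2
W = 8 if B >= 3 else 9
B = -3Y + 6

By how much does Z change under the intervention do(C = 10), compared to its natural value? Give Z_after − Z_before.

The intervention breaks the incoming arrows to C: C = -2A + 4 no longer applies, and C = 10.
B = -3Y + 6  [with Y=-2]  = 12
A = min(B, Y) + 4  [with B=12, Y=-2]  = 2
Z = max(A, C) + 3  [with A=2, C=10]  = 13
Without intervention: B = -3Y + 6  [with Y=-2]  = 12; A = min(B, Y) + 4  [with B=12, Y=-2]  = 2; C = -2A + 4  [with A=2]  = 0; Z = max(A, C) + 3  [with A=2, C=0]  = 5.
Change = 13 − 5 = 8.

8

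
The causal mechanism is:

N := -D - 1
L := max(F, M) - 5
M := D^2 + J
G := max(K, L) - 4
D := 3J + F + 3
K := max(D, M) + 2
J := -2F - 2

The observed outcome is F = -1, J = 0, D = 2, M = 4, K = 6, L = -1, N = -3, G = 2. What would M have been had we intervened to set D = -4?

16

The intervention breaks the incoming arrows to D: D := 3J + F + 3 no longer applies, and D = -4.
J = -2F - 2  [with F=-1]  = 0
M = D^2 + J  [with D=-4, J=0]  = 16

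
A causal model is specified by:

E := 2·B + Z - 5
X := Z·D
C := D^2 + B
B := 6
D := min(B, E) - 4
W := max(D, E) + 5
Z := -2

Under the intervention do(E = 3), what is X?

The intervention breaks the incoming arrows to E: E := 2·B + Z - 5 no longer applies, and E = 3.
D = min(B, E) - 4  [with B=6, E=3]  = -1
X = Z·D  [with Z=-2, D=-1]  = 2

2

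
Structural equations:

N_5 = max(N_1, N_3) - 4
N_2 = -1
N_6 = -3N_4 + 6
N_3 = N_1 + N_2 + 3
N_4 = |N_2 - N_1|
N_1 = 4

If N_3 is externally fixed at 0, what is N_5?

do(N_3=0) replaces the equation N_3 = N_1 + N_2 + 3 with the constant N_3 = 0.
N_5 = max(N_1, N_3) - 4  [with N_1=4, N_3=0]  = 0

0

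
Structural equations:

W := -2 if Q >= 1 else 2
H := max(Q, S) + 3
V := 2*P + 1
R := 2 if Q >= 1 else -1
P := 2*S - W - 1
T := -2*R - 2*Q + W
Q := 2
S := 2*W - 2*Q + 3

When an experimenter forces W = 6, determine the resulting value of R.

2

Under do(W=6), the mechanism W := -2 if Q >= 1 else 2 is discarded; W is fixed at 6.
Since R is not a descendant of the intervened variable, it is unaffected.
R = 2 if Q >= 1 else -1  [with Q=2]  = 2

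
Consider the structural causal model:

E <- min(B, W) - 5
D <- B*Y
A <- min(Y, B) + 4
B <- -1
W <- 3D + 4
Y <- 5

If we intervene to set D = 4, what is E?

-6

The intervention breaks the incoming arrows to D: D <- B*Y no longer applies, and D = 4.
W = 3D + 4  [with D=4]  = 16
E = min(B, W) - 5  [with B=-1, W=16]  = -6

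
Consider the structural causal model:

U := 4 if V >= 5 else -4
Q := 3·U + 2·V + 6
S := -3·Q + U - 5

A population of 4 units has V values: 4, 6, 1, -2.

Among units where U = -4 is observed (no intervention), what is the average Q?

-4

E[Q|U=-4] averages over only the 3 units with U=-4 (V = 4, 1, -2): Q = 2, -4, -10, mean -4.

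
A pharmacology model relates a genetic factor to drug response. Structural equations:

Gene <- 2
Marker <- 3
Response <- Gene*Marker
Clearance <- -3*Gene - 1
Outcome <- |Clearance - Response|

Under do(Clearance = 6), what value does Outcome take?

0

Intervening sets Clearance = 6 and removes its equation (Clearance <- -3*Gene - 1).
Response = Gene*Marker  [with Gene=2, Marker=3]  = 6
Outcome = |Clearance - Response|  [with Clearance=6, Response=6]  = 0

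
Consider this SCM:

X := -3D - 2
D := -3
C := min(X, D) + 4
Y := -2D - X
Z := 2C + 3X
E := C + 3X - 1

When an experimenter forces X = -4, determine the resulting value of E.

-13

Under do(X=-4), the mechanism X := -3D - 2 is discarded; X is fixed at -4.
C = min(X, D) + 4  [with X=-4, D=-3]  = 0
E = C + 3X - 1  [with C=0, X=-4]  = -13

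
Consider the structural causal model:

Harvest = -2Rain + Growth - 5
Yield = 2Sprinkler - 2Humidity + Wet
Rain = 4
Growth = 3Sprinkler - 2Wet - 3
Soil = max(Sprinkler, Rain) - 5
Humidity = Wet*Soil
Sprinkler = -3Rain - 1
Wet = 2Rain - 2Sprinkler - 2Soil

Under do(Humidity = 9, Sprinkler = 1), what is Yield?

Setting Humidity = 9, Sprinkler = 1 by intervention discards those variables' equations.
Soil = max(Sprinkler, Rain) - 5  [with Sprinkler=1, Rain=4]  = -1
Wet = 2Rain - 2Sprinkler - 2Soil  [with Rain=4, Sprinkler=1, Soil=-1]  = 8
Yield = 2Sprinkler - 2Humidity + Wet  [with Sprinkler=1, Humidity=9, Wet=8]  = -8

-8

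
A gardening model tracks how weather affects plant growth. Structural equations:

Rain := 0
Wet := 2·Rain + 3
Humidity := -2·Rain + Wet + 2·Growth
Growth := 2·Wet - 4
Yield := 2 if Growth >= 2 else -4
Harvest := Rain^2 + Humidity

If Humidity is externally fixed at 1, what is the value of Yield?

2

Intervening sets Humidity = 1 and removes its equation (Humidity := -2·Rain + Wet + 2·Growth).
No directed path runs from Humidity to Yield, so Yield keeps its natural value.
Wet = 2·Rain + 3  [with Rain=0]  = 3
Growth = 2·Wet - 4  [with Wet=3]  = 2
Yield = 2 if Growth >= 2 else -4  [with Growth=2]  = 2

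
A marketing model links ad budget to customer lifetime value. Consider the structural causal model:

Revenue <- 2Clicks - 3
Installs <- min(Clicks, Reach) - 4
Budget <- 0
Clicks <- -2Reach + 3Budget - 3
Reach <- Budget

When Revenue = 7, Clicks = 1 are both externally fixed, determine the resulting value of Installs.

-4

Under do(Revenue = 7, Clicks = 1), each intervened variable's structural equation is replaced by its fixed value.
Reach = Budget  [with Budget=0]  = 0
Installs = min(Clicks, Reach) - 4  [with Clicks=1, Reach=0]  = -4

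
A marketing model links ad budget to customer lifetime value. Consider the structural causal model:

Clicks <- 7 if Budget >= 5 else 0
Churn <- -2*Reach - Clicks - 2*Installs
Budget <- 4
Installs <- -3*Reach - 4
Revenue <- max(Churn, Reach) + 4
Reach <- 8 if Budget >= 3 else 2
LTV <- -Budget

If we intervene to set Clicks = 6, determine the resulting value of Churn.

do(Clicks=6) replaces the equation Clicks <- 7 if Budget >= 5 else 0 with the constant Clicks = 6.
Reach = 8 if Budget >= 3 else 2  [with Budget=4]  = 8
Installs = -3*Reach - 4  [with Reach=8]  = -28
Churn = -2*Reach - Clicks - 2*Installs  [with Reach=8, Clicks=6, Installs=-28]  = 34

34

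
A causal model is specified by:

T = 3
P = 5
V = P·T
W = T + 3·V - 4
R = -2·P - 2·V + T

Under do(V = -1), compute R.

do(V=-1) replaces the equation V = P·T with the constant V = -1.
R = -2·P - 2·V + T  [with P=5, V=-1, T=3]  = -5

-5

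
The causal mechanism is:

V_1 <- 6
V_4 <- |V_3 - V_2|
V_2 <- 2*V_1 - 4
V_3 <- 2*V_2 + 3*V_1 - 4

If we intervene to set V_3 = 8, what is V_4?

0

The intervention breaks the incoming arrows to V_3: V_3 <- 2*V_2 + 3*V_1 - 4 no longer applies, and V_3 = 8.
V_2 = 2*V_1 - 4  [with V_1=6]  = 8
V_4 = |V_3 - V_2|  [with V_3=8, V_2=8]  = 0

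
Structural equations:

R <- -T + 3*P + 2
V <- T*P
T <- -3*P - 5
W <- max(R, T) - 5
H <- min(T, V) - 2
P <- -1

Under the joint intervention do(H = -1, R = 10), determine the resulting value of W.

The joint intervention fixes H = -1, R = 10, removing each variable's own equation.
T = -3*P - 5  [with P=-1]  = -2
W = max(R, T) - 5  [with R=10, T=-2]  = 5

5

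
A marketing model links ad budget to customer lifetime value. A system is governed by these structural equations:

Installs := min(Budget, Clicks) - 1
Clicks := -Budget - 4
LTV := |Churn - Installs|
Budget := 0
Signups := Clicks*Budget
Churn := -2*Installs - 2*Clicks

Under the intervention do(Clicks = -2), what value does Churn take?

10

do(Clicks=-2) replaces the equation Clicks := -Budget - 4 with the constant Clicks = -2.
Installs = min(Budget, Clicks) - 1  [with Budget=0, Clicks=-2]  = -3
Churn = -2*Installs - 2*Clicks  [with Installs=-3, Clicks=-2]  = 10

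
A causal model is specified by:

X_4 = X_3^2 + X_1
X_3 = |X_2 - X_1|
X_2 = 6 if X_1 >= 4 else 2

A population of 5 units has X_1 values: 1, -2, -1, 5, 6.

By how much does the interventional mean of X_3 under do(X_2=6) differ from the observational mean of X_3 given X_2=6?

The intervention sets X_2=6 in all 5 units regardless of X_1. Recomputing X_3 per unit gives 5, 8, 7, 1, 0; average 4.2.
Conditioning on X_2=6 selects the 2 unit(s) with X_1 ∈ {5, 6}. Their X_3 values: 1, 0. Mean = 0.5.
Difference = 4.2 − 0.5 = 3.7.

3.7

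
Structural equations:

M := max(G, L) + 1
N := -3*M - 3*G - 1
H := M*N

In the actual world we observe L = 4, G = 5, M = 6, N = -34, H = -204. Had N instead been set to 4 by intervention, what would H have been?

Intervening sets N = 4 and removes its equation (N := -3*M - 3*G - 1).
M = max(G, L) + 1  [with G=5, L=4]  = 6
H = M*N  [with M=6, N=4]  = 24

24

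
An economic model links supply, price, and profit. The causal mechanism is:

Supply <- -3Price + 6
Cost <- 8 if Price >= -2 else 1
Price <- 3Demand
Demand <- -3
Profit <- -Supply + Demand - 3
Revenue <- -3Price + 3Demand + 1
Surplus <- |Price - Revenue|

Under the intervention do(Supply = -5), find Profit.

-1

The intervention breaks the incoming arrows to Supply: Supply <- -3Price + 6 no longer applies, and Supply = -5.
Profit = -Supply + Demand - 3  [with Supply=-5, Demand=-3]  = -1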